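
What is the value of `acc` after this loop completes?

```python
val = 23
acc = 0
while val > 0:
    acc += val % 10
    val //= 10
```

Sum digits of 23
`acc` takes the values: 0 → 3 → 5

Answer: 5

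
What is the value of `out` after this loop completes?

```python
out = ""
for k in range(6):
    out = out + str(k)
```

Concatenate digits 0 to 5
`out` takes the values: "" → "0" → "01" → "012" → "0123" → "01234" → "012345"

Answer: "012345"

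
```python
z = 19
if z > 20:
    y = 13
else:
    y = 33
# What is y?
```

Trace:
`z = 19` → z = 19
`if z > 20: ...` → z > 20 is False, take else branch → y = 33
So y = 33

Answer: 33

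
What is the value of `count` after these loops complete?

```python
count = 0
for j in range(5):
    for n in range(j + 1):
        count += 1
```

Triangle: 1 + 2 + ... + 5
`count` takes the values: 0 → 1 → 2 → 3 → 4 → 5 → 6 → 7 → 8 → 9 → 10 → 11 → 12 → 13 → 14 → 15

Answer: 15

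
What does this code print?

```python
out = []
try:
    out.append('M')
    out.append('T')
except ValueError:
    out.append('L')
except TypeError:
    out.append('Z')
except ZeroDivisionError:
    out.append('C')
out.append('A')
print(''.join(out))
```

Execution trace: 'M' (try body) → 'T' (try body, no exception) → 'A' (after the try/except). Output: MTA

Answer: MTA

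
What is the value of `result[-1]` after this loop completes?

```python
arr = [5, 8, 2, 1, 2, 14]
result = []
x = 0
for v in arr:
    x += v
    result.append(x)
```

Cumulative sum ends at 32
`result` takes the values: [] → [5] → [5, 13] → [5, 13, 15] → [5, 13, 15, 16] → [5, 13, 15, 16, 18] → [5, 13, 15, 16, 18, 32]
So `result[-1]` = 32

Answer: 32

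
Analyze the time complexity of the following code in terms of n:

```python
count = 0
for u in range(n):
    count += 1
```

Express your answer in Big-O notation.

Each loop level contributes: n. Multiplying the contributions gives O(n).

Answer: O(n)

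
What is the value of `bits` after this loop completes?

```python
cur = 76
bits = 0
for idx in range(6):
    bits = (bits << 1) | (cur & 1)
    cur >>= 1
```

Reverse lowest 6 bits of 76
`bits` takes the values: 0 → 1 → 3 → 6 → 12

Answer: 12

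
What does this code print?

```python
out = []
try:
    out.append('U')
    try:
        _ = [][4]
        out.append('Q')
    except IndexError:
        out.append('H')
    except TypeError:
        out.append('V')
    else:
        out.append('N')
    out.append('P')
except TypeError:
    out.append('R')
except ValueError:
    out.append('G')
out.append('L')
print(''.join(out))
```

Execution trace: 'U' (try body) → 'H' (inner except IndexError) → 'P' (try body, no exception) → 'L' (after the try/except). Output: UHPL

Answer: UHPL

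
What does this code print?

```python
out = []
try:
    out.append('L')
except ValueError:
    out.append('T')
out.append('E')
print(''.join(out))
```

Execution trace: 'L' (try body, no exception) → 'E' (after the try/except). Output: LE

Answer: LE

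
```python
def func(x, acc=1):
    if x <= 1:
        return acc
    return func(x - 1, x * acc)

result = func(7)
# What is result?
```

Accumulator trace (n, acc): (7, 1) -> (6, 7) -> (5, 42) -> (4, 210) -> (3, 840) -> (2, 2520) -> (1, 5040) -> return 5040

Answer: 5040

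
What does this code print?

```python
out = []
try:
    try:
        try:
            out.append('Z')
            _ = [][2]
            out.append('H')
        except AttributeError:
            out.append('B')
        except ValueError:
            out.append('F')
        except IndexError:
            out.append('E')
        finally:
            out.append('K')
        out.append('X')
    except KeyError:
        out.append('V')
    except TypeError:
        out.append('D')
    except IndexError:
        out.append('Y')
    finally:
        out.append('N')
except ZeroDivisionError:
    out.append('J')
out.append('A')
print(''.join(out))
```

Execution trace: 'Z' (inner try body) → 'E' (inner except IndexError) → 'K' (inner finally) → 'X' (try body, no exception) → 'N' (finally) → 'A' (after the try/except). Output: ZEKXNA

Answer: ZEKXNA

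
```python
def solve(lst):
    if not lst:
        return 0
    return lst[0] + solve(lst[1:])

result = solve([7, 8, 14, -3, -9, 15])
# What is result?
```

7 + 8 + 14 + (-3) + (-9) + 15 + 0 = 32

Answer: 32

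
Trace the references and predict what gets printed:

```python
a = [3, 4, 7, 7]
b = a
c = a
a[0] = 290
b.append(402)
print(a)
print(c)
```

Key concept: multiple aliases.
Step by step:
`a = [3, 4, 7, 7]` → a = [3, 4, 7, 7]
`b = a` → b = [3, 4, 7, 7] (same object as a)
`c = a` → c = [3, 4, 7, 7] (same object as a, b)
`a[0] = 290` → a = [290, 4, 7, 7] (same object as b, c); b = [290, 4, 7, 7] (same object as a, c); c = [290, 4, 7, 7] (same object as a, b)
`b.append(402)` → a = [290, 4, 7, 7, 402] (same object as b, c); b = [290, 4, 7, 7, 402] (same object as a, c); c = [290, 4, 7, 7, 402] (same object as a, b)
`print(a)` → prints [290, 4, 7, 7, 402]
`print(c)` → prints [290, 4, 7, 7, 402]

Answer:
[290, 4, 7, 7, 402]
[290, 4, 7, 7, 402]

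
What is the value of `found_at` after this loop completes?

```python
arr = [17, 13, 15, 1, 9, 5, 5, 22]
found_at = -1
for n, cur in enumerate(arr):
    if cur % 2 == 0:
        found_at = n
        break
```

First even number index in [17, 13, 15, 1, 9, 5, 5, 22]
`found_at` takes the values: -1 → 7

Answer: 7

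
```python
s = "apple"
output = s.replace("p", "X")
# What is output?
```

Trace:
`s = "apple"` → s = 'apple'
`output = s.replace("p", "X")` → output = 'aXXle'
So output = 'aXXle'

Answer: 'aXXle'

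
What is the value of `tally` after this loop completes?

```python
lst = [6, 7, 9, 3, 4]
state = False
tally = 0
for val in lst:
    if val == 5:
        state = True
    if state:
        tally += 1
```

Count elements after first 5 in [6, 7, 9, 3, 4]
`tally` takes the values: 0

Answer: 0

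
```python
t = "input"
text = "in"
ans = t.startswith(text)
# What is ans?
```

Trace:
`t = "input"` → t = 'input'
`text = "in"` → text = 'in'
`ans = t.startswith(text)` → ans = True
So ans = True

Answer: True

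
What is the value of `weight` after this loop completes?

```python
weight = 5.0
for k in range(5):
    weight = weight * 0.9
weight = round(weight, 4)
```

Exponential decay: 5.0 * 0.9^5
`weight` takes the values: 5.0 → 4.5 → 4.05 → 3.645 → 3.2805 → 2.95245 → 2.9525

Answer: 2.9525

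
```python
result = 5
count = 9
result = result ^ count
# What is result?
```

Trace:
`result = 5` → result = 5
`count = 9` → count = 9
`result = result ^ count` → result = 12
So result = 12

Answer: 12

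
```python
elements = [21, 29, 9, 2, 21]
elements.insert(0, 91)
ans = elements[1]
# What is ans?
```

Trace:
`elements = [21, 29, 9, 2, 21]` → elements = [21, 29, 9, 2, 21]
`elements.insert(0, 91)` → elements = [91, 21, 29, 9, 2, 21]
`ans = elements[1]` → ans = 21
So ans = 21

Answer: 21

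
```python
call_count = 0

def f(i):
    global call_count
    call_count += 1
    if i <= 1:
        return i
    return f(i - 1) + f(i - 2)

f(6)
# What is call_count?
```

Calls(i) = 1 + Calls(i-1) + Calls(i-2); Calls(0)=Calls(1)=1. For i=6 this gives 25.

Answer: 25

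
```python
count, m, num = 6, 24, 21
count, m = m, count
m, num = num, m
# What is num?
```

Trace:
`count, m, num = 6, 24, 21` → count = 6; m = 24; num = 21
`count, m = m, count` → count = 24; m = 6
`m, num = num, m` → m = 21; num = 6
So num = 6

Answer: 6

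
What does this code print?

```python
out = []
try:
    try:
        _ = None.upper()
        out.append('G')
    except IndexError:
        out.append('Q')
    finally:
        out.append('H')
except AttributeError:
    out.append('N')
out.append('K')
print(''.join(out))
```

Execution trace: 'H' (inner finally) → 'N' (outer except AttributeError) → 'K' (after the try/except). Output: HNK

Answer: HNK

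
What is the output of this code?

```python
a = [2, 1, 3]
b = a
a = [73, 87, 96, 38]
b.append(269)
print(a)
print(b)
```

Key concept: rebinding vs mutation: a is rebound to a new list, b still points at the original.
Step by step:
`a = [2, 1, 3]` → a = [2, 1, 3]
`b = a` → b = [2, 1, 3] (same object as a)
`a = [73, 87, 96, 38]` → a = [73, 87, 96, 38]
`b.append(269)` → b = [2, 1, 3, 269]
`print(a)` → prints [73, 87, 96, 38]
`print(b)` → prints [2, 1, 3, 269]

Answer:
[73, 87, 96, 38]
[2, 1, 3, 269]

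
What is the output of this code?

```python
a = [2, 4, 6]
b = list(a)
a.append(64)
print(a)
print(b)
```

Key concept: list() constructor creates copy.
Step by step:
`a = [2, 4, 6]` → a = [2, 4, 6]
`b = list(a)` → b = [2, 4, 6]
`a.append(64)` → a = [2, 4, 6, 64]
`print(a)` → prints [2, 4, 6, 64]
`print(b)` → prints [2, 4, 6]

Answer:
[2, 4, 6, 64]
[2, 4, 6]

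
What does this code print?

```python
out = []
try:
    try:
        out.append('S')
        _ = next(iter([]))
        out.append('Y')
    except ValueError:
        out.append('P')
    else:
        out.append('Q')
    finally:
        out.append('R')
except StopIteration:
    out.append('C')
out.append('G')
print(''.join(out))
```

Execution trace: 'S' (try body) → 'R' (finally) → 'C' (outer except StopIteration) → 'G' (after the try/except). Output: SRCG

Answer: SRCG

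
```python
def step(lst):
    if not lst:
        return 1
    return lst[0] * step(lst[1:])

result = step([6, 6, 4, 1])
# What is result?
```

Product over [6, 6, 4, 1] = 6 * 6 * 4 * 1 = 144

Answer: 144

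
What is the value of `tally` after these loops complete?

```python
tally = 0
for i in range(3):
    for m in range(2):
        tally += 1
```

3 * 2 = 6
`tally` takes the values: 0 → 1 → 2 → 3 → 4 → 5 → 6

Answer: 6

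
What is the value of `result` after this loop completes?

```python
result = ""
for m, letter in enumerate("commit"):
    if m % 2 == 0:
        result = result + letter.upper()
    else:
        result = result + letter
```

Uppercase even positions in 'commit'
`result` takes the values: "" → "C" → "Co" → "CoM" → "CoMm" → "CoMmI" → "CoMmIt"

Answer: "CoMmIt"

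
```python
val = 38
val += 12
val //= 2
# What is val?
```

Trace:
`val = 38` → val = 38
`val += 12` → val = 50
`val //= 2` → val = 25
So val = 25

Answer: 25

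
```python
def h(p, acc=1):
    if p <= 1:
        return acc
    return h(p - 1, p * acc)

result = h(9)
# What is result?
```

Accumulator trace (n, acc): (9, 1) -> (8, 9) -> (7, 72) -> (6, 504) -> (5, 3024) -> (4, 15120) -> (3, 60480) -> (2, 181440) -> (1, 362880) -> return 362880

Answer: 362880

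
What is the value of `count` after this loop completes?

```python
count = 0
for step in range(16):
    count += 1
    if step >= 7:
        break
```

Loop breaks when step reaches 7, count is 8
`count` takes the values: 0 → 1 → 2 → 3 → 4 → 5 → 6 → 7 → 8

Answer: 8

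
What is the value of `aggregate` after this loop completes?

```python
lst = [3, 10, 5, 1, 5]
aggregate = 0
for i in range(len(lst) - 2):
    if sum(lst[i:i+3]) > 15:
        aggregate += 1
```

Count windows with sum > 15
`aggregate` takes the values: 0 → 1 → 2

Answer: 2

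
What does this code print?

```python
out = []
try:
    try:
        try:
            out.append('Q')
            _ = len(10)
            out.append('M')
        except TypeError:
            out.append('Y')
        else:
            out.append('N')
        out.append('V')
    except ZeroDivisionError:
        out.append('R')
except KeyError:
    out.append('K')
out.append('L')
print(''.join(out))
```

Execution trace: 'Q' (inner try body) → 'Y' (inner except TypeError) → 'V' (try body, no exception) → 'L' (after the try/except). Output: QYVL

Answer: QYVL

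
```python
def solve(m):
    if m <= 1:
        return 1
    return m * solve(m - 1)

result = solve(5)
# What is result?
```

solve(5) = 5 * 4 * 3 * 2 * 1 = 120

Answer: 120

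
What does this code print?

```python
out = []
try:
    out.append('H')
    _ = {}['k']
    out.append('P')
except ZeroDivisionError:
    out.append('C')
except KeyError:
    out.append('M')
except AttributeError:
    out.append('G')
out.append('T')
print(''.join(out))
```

Execution trace: 'H' (try body) → 'M' (except KeyError) → 'T' (after the try/except). Output: HMT

Answer: HMT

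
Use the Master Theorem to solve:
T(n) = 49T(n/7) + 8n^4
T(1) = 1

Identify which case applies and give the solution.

a=49, b=7, f(n)=8n^4. log_7(49) = 2. Since c=4 > 2 and the regularity condition holds (49(n/7)^4 = (49/7^4)n^4 with 49/7^4 < 1), Case 3 applies: T(n) = Θ(f(n)) = O(n^4).

Answer: O(n^4) - Case 3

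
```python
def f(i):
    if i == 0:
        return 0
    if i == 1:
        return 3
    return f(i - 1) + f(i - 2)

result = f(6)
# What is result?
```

Build up from base cases: f(0)=0, f(1)=3, f(2)=3, f(3)=6, f(4)=9, f(5)=15, f(6)=24

Answer: 24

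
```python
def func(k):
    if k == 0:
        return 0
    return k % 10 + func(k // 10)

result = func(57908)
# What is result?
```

Sum of digits of 57908: 8 + 0 + 9 + 7 + 5 = 29

Answer: 29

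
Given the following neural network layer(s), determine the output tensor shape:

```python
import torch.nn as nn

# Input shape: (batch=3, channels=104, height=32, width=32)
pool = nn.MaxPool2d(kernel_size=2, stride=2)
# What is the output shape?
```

Input: (3, 104, 32, 32) -> Output: (3, 104, 16, 16)

Answer: (3, 104, 16, 16)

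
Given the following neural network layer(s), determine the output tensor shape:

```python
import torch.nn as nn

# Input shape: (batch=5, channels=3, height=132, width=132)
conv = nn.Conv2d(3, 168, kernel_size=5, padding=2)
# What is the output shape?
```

Input: (5, 3, 132, 132) -> Output: (5, 168, 132, 132)

Answer: (5, 168, 132, 132)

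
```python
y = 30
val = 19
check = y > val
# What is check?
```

Trace:
`y = 30` → y = 30
`val = 19` → val = 19
`check = y > val` → check = True
So check = True

Answer: True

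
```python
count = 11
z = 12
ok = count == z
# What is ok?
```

Trace:
`count = 11` → count = 11
`z = 12` → z = 12
`ok = count == z` → ok = False
So ok = False

Answer: False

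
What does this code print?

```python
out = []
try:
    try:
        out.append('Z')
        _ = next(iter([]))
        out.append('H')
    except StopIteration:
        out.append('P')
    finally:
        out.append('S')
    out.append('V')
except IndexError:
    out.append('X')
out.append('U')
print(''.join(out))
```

Execution trace: 'Z' (inner try body) → 'P' (inner except StopIteration) → 'S' (inner finally) → 'V' (try body, no exception) → 'U' (after the try/except). Output: ZPSVU

Answer: ZPSVU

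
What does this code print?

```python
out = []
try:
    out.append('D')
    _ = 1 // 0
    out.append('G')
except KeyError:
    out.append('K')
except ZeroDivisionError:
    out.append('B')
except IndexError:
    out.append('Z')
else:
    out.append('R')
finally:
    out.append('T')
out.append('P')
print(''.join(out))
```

Execution trace: 'D' (try body) → 'B' (except ZeroDivisionError) → 'T' (finally) → 'P' (after the try/except). Output: DBTP

Answer: DBTP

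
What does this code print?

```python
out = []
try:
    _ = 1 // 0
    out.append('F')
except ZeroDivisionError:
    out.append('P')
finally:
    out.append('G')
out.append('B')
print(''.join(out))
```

Execution trace: 'P' (except ZeroDivisionError) → 'G' (finally) → 'B' (after the try/except). Output: PGB

Answer: PGB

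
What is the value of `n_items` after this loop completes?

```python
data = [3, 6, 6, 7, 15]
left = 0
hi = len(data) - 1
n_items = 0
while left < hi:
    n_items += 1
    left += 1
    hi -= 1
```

Iterations until pointers meet (list length 5)
`n_items` takes the values: 0 → 1 → 2

Answer: 2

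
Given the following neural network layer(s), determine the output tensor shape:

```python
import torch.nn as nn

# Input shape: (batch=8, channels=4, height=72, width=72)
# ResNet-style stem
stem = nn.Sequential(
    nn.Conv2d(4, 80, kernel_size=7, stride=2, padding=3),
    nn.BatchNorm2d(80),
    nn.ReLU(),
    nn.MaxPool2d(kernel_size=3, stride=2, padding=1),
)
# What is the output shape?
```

Input: (8, 4, 72, 72) -> after Conv2d 7x7 stride=2: (8, 80, 36, 36) -> Output: (8, 80, 18, 18)

Answer: (8, 80, 18, 18)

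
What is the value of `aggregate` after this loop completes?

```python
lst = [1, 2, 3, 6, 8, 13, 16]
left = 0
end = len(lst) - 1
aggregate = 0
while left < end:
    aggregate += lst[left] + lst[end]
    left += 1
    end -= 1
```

Sum of pairs from ends
`aggregate` takes the values: 0 → 17 → 32 → 43

Answer: 43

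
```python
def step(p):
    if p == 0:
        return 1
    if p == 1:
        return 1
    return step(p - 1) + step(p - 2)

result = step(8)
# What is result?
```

Build up from base cases: step(0)=1, step(1)=1, step(2)=2, step(3)=3, step(4)=5, step(5)=8, step(6)=13, ..., step(8)=34

Answer: 34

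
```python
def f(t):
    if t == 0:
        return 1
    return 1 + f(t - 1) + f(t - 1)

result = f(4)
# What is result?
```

f(t) = 1 + 2·f(t-1), f(0)=1. Closed form: (1+1)·2^4 - 1 = 31.

Answer: 31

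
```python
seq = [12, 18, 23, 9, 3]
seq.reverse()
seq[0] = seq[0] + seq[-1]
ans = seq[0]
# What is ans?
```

Trace:
`seq = [12, 18, 23, 9, 3]` → seq = [12, 18, 23, 9, 3]
`seq.reverse()` → seq = [3, 9, 23, 18, 12]
`seq[0] = seq[0] + seq[-1]` → seq = [15, 9, 23, 18, 12]
`ans = seq[0]` → ans = 15
So ans = 15

Answer: 15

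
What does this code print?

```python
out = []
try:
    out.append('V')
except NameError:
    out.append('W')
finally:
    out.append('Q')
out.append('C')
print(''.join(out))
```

Execution trace: 'V' (try body, no exception) → 'Q' (finally) → 'C' (after the try/except). Output: VQC

Answer: VQC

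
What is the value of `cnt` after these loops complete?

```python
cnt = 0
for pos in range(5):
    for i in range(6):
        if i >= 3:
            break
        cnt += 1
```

Inner breaks at 3, outer runs 5 times
`cnt` takes the values: 0 → 1 → 2 → 3 → 4 → 5 → 6 → 7 → 8 → 9 → 10 → 11 → 12 → 13 → 14 → 15

Answer: 15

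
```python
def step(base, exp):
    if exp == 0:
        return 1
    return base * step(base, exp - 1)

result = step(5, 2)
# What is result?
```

step(5, 2) = 5 * 5 = 25

Answer: 25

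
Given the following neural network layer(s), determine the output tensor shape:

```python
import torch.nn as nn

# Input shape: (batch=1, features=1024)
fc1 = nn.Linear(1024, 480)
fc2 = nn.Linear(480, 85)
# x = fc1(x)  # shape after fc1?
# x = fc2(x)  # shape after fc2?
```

Input: (1, 1024) -> after fc1: (1, 480) -> Output: (1, 85)

Answer: (1, 85)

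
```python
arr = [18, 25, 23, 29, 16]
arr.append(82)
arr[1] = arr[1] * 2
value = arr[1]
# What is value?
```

Trace:
`arr = [18, 25, 23, 29, 16]` → arr = [18, 25, 23, 29, 16]
`arr.append(82)` → arr = [18, 25, 23, 29, 16, 82]
`arr[1] = arr[1] * 2` → arr = [18, 50, 23, 29, 16, 82]
`value = arr[1]` → value = 50
So value = 50

Answer: 50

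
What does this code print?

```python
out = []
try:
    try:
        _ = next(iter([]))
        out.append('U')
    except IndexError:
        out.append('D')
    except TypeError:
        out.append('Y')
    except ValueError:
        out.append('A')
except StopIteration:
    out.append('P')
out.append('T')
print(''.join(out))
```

Execution trace: 'P' (outer except StopIteration) → 'T' (after the try/except). Output: PT

Answer: PT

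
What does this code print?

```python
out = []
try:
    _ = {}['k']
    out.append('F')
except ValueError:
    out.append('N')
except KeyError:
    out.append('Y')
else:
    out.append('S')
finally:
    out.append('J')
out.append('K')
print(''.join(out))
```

Execution trace: 'Y' (except KeyError) → 'J' (finally) → 'K' (after the try/except). Output: YJK

Answer: YJK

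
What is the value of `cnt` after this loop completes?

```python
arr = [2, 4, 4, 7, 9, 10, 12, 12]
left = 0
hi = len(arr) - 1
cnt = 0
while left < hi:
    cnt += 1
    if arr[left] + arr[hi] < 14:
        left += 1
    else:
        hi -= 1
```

Steps to find pair summing to 14
`cnt` takes the values: 0 → 1 → 2 → 3 → 4 → 5 → 6 → 7

Answer: 7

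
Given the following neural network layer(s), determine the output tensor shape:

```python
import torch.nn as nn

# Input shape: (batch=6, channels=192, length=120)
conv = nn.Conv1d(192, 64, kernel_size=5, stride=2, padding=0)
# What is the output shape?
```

Input: (6, 192, 120) -> Output: (6, 64, 58)

Answer: (6, 64, 58)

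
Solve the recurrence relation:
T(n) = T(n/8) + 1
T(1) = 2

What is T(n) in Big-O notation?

Each step divides n by 8 and adds 1. After log_8(n) steps we reach T(1)=2. So T(n) = 1·log_8(n) + 2 = O(log n).

Answer: O(log n)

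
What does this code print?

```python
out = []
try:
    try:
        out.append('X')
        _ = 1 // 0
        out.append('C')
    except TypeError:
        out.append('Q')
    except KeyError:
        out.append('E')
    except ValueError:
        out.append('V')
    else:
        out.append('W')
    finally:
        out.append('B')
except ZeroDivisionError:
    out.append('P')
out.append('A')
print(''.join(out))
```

Execution trace: 'X' (inner try body) → 'B' (inner finally) → 'P' (outer except ZeroDivisionError) → 'A' (after the try/except). Output: XBPA

Answer: XBPA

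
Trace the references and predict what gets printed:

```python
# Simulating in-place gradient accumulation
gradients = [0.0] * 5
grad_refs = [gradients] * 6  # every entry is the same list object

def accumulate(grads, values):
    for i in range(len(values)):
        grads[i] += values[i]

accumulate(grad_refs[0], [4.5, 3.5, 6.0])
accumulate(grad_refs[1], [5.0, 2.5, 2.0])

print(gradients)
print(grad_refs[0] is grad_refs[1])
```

Key concept: gradient accumulation aliasing.
Step by step:
`gradients = [0.0] * 5` → gradients = [0.0, 0.0, 0.0, 0.0, 0.0]
`grad_refs = [gradients] * 6` → grad_refs = [[0.0, 0.0, 0.0, 0.0, 0.0], [0.0, 0.0, 0.0, 0.0, 0.0], [0.0, 0.0, 0.0, 0.0, 0.0], [0.0, 0.0, 0.0, 0.0, 0.0], [0.0, 0.0, 0.0, 0.0, 0.0], [0.0, 0.0, 0.0, 0.0, 0.0]]
`accumulate(grad_refs[0], [4.5, 3.5, 6.0])` → gradients = [4.5, 3.5, 6.0, 0.0, 0.0]; grad_refs = [[4.5, 3.5, 6.0, 0.0, 0.0], [4.5, 3.5, 6.0, 0.0, 0.0], [4.5, 3.5, 6.0, 0.0, 0.0], [4.5, 3.5, 6.0, 0.0, 0.0], [4.5, 3.5, 6.0, 0.0, 0.0], [4.5, 3.5, 6.0, 0.0, 0.0]]
`accumulate(grad_refs[1], [5.0, 2.5, 2.0])` → gradients = [9.5, 6.0, 8.0, 0.0, 0.0]; grad_refs = [[9.5, 6.0, 8.0, 0.0, 0.0], [9.5, 6.0, 8.0, 0.0, 0.0], [9.5, 6.0, 8.0, 0.0, 0.0], [9.5, 6.0, 8.0, 0.0, 0.0], [9.5, 6.0, 8.0, 0.0, 0.0], [9.5, 6.0, 8.0, 0.0, 0.0]]
`print(gradients)` → prints [9.5, 6.0, 8.0, 0.0, 0.0]
`print(grad_refs[0] is grad_refs[1])` → prints True

Answer:
[9.5, 6.0, 8.0, 0.0, 0.0]
True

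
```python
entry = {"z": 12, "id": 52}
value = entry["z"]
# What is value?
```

Trace:
`entry = {"z": 12, "id": 52}` → entry = {'z': 12, 'id': 52}
`value = entry["z"]` → value = 12
So value = 12

Answer: 12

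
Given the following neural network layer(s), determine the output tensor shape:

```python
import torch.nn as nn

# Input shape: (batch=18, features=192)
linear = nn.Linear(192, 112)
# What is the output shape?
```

Input: (18, 192) -> Output: (18, 112)

Answer: (18, 112)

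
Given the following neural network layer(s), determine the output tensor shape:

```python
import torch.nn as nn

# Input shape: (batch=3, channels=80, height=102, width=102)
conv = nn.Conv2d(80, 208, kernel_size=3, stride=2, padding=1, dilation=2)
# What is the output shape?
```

Input: (3, 80, 102, 102) -> Output: (3, 208, 50, 50)

Answer: (3, 208, 50, 50)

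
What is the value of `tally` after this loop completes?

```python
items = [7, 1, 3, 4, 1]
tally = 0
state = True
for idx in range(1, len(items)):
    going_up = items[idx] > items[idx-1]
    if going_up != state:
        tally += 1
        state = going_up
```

Count direction changes in [7, 1, 3, 4, 1]
`tally` takes the values: 0 → 1 → 2 → 3

Answer: 3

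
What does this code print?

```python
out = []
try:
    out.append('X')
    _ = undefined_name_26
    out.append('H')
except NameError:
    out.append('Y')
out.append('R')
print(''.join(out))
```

Execution trace: 'X' (try body) → 'Y' (except NameError) → 'R' (after the try/except). Output: XYR

Answer: XYR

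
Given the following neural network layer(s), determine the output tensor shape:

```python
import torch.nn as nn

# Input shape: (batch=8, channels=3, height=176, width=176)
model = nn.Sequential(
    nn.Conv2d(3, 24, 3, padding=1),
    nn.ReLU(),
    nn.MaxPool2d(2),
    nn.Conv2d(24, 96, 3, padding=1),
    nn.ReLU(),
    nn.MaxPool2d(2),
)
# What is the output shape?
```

Input: (8, 3, 176, 176) -> after first Conv2d: (8, 24, 176, 176) -> after first MaxPool2d: (8, 24, 88, 88) -> after second Conv2d: (8, 96, 88, 88) -> Output: (8, 96, 44, 44)

Answer: (8, 96, 44, 44)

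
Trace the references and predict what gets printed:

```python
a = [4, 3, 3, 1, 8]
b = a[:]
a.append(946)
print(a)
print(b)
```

Key concept: slice [:] creates copy.
Step by step:
`a = [4, 3, 3, 1, 8]` → a = [4, 3, 3, 1, 8]
`b = a[:]` → b = [4, 3, 3, 1, 8]
`a.append(946)` → a = [4, 3, 3, 1, 8, 946]
`print(a)` → prints [4, 3, 3, 1, 8, 946]
`print(b)` → prints [4, 3, 3, 1, 8]

Answer:
[4, 3, 3, 1, 8, 946]
[4, 3, 3, 1, 8]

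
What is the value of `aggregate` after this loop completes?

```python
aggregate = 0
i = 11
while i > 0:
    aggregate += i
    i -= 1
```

Sum 11 down to 1
`aggregate` takes the values: 0 → 11 → 21 → 30 → 38 → 45 → 51 → 56 → 60 → 63 → 65 → 66

Answer: 66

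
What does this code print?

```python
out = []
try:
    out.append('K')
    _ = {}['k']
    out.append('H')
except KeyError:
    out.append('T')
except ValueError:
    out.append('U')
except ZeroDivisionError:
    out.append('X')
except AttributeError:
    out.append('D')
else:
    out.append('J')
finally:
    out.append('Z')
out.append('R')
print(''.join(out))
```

Execution trace: 'K' (try body) → 'T' (except KeyError) → 'Z' (finally) → 'R' (after the try/except). Output: KTZR

Answer: KTZR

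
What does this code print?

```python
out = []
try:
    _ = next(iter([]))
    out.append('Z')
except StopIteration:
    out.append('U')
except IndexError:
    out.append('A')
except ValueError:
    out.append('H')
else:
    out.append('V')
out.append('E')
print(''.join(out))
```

Execution trace: 'U' (except StopIteration) → 'E' (after the try/except). Output: UE

Answer: UE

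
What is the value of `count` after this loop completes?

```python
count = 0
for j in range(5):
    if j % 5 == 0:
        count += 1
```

Count numbers divisible by 5 in range(5)
`count` takes the values: 0 → 1

Answer: 1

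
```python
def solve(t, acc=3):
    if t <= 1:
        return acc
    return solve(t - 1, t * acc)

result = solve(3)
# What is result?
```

Accumulator trace (n, acc): (3, 3) -> (2, 9) -> (1, 18) -> return 18

Answer: 18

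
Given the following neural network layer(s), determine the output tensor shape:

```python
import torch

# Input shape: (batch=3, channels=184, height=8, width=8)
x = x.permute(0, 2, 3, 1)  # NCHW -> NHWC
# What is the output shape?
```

Input: (3, 184, 8, 8) -> Output: (3, 8, 8, 184)

Answer: (3, 8, 8, 184)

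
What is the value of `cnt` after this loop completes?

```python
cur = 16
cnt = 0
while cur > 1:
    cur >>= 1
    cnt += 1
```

Count right shifts until 1
`cnt` takes the values: 0 → 1 → 2 → 3 → 4

Answer: 4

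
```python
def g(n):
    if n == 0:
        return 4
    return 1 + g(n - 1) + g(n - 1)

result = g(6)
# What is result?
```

g(n) = 1 + 2·g(n-1), g(0)=4. Closed form: (4+1)·2^6 - 1 = 319.

Answer: 319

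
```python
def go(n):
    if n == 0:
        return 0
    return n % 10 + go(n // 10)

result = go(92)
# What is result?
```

Sum of digits of 92: 2 + 9 = 11

Answer: 11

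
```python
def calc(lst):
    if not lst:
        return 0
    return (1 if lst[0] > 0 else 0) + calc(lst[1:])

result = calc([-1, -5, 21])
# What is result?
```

Count of positive elements in [-1, -5, 21] = 1

Answer: 1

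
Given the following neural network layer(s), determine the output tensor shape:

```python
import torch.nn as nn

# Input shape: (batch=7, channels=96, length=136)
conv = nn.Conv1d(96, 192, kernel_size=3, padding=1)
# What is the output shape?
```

Input: (7, 96, 136) -> Output: (7, 192, 136)

Answer: (7, 192, 136)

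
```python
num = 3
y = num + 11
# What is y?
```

Trace:
`num = 3` → num = 3
`y = num + 11` → y = 14
So y = 14

Answer: 14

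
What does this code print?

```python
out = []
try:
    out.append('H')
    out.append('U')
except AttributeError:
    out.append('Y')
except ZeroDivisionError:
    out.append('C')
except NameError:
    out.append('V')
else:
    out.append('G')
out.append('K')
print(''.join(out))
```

Execution trace: 'H' (try body) → 'U' (try body, no exception) → 'G' (else) → 'K' (after the try/except). Output: HUGK

Answer: HUGK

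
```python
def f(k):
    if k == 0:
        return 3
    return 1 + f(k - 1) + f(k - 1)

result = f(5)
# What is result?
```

f(k) = 1 + 2·f(k-1), f(0)=3. Closed form: (3+1)·2^5 - 1 = 127.

Answer: 127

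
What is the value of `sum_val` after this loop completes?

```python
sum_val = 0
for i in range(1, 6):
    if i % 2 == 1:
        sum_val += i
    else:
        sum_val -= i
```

Add odd, subtract even
`sum_val` takes the values: 0 → 1 → -1 → 2 → -2 → 3

Answer: 3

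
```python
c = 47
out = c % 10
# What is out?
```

Trace:
`c = 47` → c = 47
`out = c % 10` → out = 7
So out = 7

Answer: 7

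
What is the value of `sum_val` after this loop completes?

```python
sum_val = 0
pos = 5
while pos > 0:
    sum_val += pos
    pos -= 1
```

Sum 5 down to 1
`sum_val` takes the values: 0 → 5 → 9 → 12 → 14 → 15

Answer: 15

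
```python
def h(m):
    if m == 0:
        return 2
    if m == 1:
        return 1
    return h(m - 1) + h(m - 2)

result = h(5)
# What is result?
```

Build up from base cases: h(0)=2, h(1)=1, h(2)=3, h(3)=4, h(4)=7, h(5)=11

Answer: 11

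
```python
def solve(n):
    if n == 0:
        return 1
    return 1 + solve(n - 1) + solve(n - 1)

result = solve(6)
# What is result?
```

solve(n) = 1 + 2·solve(n-1), solve(0)=1. Closed form: (1+1)·2^6 - 1 = 127.

Answer: 127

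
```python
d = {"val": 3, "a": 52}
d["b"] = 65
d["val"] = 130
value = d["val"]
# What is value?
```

Trace:
`d = {"val": 3, "a": 52}` → d = {'val': 3, 'a': 52}
`d["b"] = 65` → d = {'val': 3, 'a': 52, 'b': 65}
`d["val"] = 130` → d = {'val': 130, 'a': 52, 'b': 65}
`value = d["val"]` → value = 130
So value = 130

Answer: 130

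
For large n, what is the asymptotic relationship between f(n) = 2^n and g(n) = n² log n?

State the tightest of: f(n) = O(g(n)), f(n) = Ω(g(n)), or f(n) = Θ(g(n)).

2^n vs n² log n: f(n) = Ω(g(n)) but not O(g(n)) — 2^n grows strictly faster than n² log n.

Answer: f(n) = Ω(g(n)) but not O(g(n)) — 2^n grows strictly faster than n² log n.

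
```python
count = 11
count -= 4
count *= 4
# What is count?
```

Trace:
`count = 11` → count = 11
`count -= 4` → count = 7
`count *= 4` → count = 28
So count = 28

Answer: 28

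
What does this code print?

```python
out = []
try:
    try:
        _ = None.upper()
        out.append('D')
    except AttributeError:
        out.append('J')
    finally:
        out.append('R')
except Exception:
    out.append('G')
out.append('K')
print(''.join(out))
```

Execution trace: 'J' (inner except AttributeError) → 'R' (inner finally) → 'K' (after the try/except). Output: JRK

Answer: JRK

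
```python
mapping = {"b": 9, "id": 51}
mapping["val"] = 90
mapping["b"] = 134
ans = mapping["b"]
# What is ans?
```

Trace:
`mapping = {"b": 9, "id": 51}` → mapping = {'b': 9, 'id': 51}
`mapping["val"] = 90` → mapping = {'b': 9, 'id': 51, 'val': 90}
`mapping["b"] = 134` → mapping = {'b': 134, 'id': 51, 'val': 90}
`ans = mapping["b"]` → ans = 134
So ans = 134

Answer: 134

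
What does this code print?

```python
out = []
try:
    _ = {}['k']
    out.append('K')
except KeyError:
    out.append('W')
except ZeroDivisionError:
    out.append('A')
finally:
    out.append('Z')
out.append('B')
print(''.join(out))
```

Execution trace: 'W' (except KeyError) → 'Z' (finally) → 'B' (after the try/except). Output: WZB

Answer: WZB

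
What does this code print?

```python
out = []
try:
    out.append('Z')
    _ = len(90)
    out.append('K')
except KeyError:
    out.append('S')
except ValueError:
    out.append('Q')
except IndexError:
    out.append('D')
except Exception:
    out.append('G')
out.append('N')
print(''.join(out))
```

Execution trace: 'Z' (try body) → 'G' (except Exception) → 'N' (after the try/except). Output: ZGN

Answer: ZGN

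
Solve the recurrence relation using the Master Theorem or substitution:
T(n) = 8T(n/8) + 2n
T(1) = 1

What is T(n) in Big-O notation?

By Master Theorem: a=8, b=8, f(n)=2n. Since log_8(8) = 1 and f(n) = Θ(n^1), Case 2 applies. T(n) = O(n log n).

Answer: O(n log n)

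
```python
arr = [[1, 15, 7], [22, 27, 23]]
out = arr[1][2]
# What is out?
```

Trace:
`arr = [[1, 15, 7], [22, 27, 23]]` → arr = [[1, 15, 7], [22, 27, 23]]
`out = arr[1][2]` → out = 23
So out = 23

Answer: 23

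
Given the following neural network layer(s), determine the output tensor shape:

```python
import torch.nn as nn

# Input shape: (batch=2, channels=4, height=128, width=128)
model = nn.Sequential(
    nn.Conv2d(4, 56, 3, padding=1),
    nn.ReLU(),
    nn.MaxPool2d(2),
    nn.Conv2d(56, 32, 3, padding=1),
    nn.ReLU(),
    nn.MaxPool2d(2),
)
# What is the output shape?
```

Input: (2, 4, 128, 128) -> after first Conv2d: (2, 56, 128, 128) -> after first MaxPool2d: (2, 56, 64, 64) -> after second Conv2d: (2, 32, 64, 64) -> Output: (2, 32, 32, 32)

Answer: (2, 32, 32, 32)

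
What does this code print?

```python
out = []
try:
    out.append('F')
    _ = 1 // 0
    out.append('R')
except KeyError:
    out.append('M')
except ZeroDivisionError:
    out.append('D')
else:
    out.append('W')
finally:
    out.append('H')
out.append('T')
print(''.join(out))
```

Execution trace: 'F' (try body) → 'D' (except ZeroDivisionError) → 'H' (finally) → 'T' (after the try/except). Output: FDHT

Answer: FDHT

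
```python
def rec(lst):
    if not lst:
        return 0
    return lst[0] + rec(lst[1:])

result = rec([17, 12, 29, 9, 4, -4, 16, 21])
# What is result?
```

17 + 12 + 29 + 9 + 4 + (-4) + 16 + 21 + 0 = 104

Answer: 104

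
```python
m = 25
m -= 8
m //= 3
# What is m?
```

Trace:
`m = 25` → m = 25
`m -= 8` → m = 17
`m //= 3` → m = 5
So m = 5

Answer: 5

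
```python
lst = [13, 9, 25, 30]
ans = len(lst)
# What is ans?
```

Trace:
`lst = [13, 9, 25, 30]` → lst = [13, 9, 25, 30]
`ans = len(lst)` → ans = 4
So ans = 4

Answer: 4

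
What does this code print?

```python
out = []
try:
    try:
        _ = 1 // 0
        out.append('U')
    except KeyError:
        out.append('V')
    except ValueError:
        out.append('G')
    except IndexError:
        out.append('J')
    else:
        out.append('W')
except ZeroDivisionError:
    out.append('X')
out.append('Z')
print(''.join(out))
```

Execution trace: 'X' (outer except ZeroDivisionError) → 'Z' (after the try/except). Output: XZ

Answer: XZ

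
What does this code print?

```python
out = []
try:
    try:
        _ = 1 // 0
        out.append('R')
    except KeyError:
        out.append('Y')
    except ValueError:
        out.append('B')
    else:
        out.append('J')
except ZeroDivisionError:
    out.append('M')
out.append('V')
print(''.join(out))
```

Execution trace: 'M' (outer except ZeroDivisionError) → 'V' (after the try/except). Output: MV

Answer: MV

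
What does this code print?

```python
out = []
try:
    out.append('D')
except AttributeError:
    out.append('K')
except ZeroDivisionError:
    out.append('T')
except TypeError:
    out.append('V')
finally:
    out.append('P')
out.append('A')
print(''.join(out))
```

Execution trace: 'D' (try body, no exception) → 'P' (finally) → 'A' (after the try/except). Output: DPA

Answer: DPA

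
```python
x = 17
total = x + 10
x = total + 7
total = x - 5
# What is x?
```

Trace:
`x = 17` → x = 17
`total = x + 10` → total = 27
`x = total + 7` → x = 34
`total = x - 5` → total = 29
So x = 34

Answer: 34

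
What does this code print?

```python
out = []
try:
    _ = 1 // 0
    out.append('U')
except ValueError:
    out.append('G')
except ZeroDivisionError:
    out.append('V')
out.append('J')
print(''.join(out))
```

Execution trace: 'V' (except ZeroDivisionError) → 'J' (after the try/except). Output: VJ

Answer: VJ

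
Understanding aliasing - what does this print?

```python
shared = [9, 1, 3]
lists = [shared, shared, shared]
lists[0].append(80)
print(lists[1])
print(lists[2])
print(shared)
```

Key concept: list of same reference.
Step by step:
`shared = [9, 1, 3]` → shared = [9, 1, 3]
`lists = [shared, shared, shared]` → lists = [[9, 1, 3], [9, 1, 3], [9, 1, 3]]
`lists[0].append(80)` → shared = [9, 1, 3, 80]; lists = [[9, 1, 3, 80], [9, 1, 3, 80], [9, 1, 3, 80]]
`print(lists[1])` → prints [9, 1, 3, 80]
`print(lists[2])` → prints [9, 1, 3, 80]
`print(shared)` → prints [9, 1, 3, 80]

Answer:
[9, 1, 3, 80]
[9, 1, 3, 80]
[9, 1, 3, 80]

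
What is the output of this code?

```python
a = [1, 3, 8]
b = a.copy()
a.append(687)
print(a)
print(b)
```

Key concept: list.copy() creates independent copy.
Step by step:
`a = [1, 3, 8]` → a = [1, 3, 8]
`b = a.copy()` → b = [1, 3, 8]
`a.append(687)` → a = [1, 3, 8, 687]
`print(a)` → prints [1, 3, 8, 687]
`print(b)` → prints [1, 3, 8]

Answer:
[1, 3, 8, 687]
[1, 3, 8]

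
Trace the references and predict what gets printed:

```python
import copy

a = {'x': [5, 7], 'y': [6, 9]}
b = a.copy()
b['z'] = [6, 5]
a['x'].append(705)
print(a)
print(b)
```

Key concept: shallow copy of dict with mutable values.
Step by step:
`a = {'x': [5, 7], 'y': [6, 9]}` → a = {'x': [5, 7], 'y': [6, 9]}
`b = a.copy()` → b = {'x': [5, 7], 'y': [6, 9]}
`b['z'] = [6, 5]` → b = {'x': [5, 7], 'y': [6, 9], 'z': [6, 5]}
`a['x'].append(705)` → a = {'x': [5, 7, 705], 'y': [6, 9]}; b = {'x': [5, 7, 705], 'y': [6, 9], 'z': [6, 5]}
`print(a)` → prints {'x': [5, 7, 705], 'y': [6, 9]}
`print(b)` → prints {'x': [5, 7, 705], 'y': [6, 9], 'z': [6, 5]}

Answer:
{'x': [5, 7, 705], 'y': [6, 9]}
{'x': [5, 7, 705], 'y': [6, 9], 'z': [6, 5]}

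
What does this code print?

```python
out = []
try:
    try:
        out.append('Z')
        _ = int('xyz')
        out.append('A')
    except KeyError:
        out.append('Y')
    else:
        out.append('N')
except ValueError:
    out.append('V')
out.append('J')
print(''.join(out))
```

Execution trace: 'Z' (try body) → 'V' (outer except ValueError) → 'J' (after the try/except). Output: ZVJ

Answer: ZVJ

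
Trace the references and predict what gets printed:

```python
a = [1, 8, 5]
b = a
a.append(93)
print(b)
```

Key concept: basic list aliasing.
Step by step:
`a = [1, 8, 5]` → a = [1, 8, 5]
`b = a` → b = [1, 8, 5] (same object as a)
`a.append(93)` → a = [1, 8, 5, 93] (same object as b); b = [1, 8, 5, 93] (same object as a)
`print(b)` → prints [1, 8, 5, 93]

Answer: [1, 8, 5, 93]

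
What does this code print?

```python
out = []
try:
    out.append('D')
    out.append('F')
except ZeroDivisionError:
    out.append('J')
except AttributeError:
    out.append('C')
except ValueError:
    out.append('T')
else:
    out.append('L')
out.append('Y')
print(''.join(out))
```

Execution trace: 'D' (try body) → 'F' (try body, no exception) → 'L' (else) → 'Y' (after the try/except). Output: DFLY

Answer: DFLY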